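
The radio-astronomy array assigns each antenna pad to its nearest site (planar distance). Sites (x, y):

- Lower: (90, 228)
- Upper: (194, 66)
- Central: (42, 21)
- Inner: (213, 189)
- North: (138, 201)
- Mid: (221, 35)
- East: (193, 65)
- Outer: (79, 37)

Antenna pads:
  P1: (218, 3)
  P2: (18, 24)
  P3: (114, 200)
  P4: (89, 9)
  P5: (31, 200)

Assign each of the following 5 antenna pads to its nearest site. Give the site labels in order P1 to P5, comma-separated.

Mid, Central, North, Outer, Lower

P1 → Mid (d²=1033.00)
P2 → Central (d²=585.00)
P3 → North (d²=577.00)
P4 → Outer (d²=884.00)
P5 → Lower (d²=4265.00)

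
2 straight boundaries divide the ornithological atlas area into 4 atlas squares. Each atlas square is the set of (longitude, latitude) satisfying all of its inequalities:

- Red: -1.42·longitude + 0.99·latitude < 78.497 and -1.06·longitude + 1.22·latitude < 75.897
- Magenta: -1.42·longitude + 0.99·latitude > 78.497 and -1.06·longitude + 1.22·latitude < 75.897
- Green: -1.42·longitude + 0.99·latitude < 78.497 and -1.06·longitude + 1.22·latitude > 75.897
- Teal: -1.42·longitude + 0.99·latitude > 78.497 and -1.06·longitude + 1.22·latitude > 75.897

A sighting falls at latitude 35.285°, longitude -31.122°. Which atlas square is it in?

Teal

-1.42·-31.122 + 0.99·35.285 = 79.125, which is > 78.497
-1.06·-31.122 + 1.22·35.285 = 76.037, which is > 75.897
This sign pattern matches Teal.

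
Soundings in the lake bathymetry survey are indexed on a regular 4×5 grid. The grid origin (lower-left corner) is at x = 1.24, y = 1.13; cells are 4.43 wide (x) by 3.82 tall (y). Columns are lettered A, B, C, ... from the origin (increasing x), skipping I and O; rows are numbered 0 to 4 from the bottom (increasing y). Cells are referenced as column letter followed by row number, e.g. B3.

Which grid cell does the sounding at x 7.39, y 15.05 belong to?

B3

Column index: ⌊(7.39 − 1.24) / 4.43⌋ = ⌊1.388⌋ = 1 → column B
Row offset from origin: ⌊(15.05 − 1.13) / 3.82⌋ = ⌊3.644⌋ = 3 → row 3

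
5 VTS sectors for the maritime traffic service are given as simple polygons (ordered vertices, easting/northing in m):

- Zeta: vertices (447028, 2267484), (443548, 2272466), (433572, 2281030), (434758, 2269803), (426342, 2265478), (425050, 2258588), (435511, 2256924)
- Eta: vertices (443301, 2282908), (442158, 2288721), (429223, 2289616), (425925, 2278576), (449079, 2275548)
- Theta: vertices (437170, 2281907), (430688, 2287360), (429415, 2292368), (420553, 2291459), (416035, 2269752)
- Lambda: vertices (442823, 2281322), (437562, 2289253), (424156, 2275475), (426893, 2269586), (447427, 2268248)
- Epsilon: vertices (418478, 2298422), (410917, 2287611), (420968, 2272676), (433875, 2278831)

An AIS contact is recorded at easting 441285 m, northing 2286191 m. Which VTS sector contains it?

Cast a ray rightward from (441285, 2286191). For each polygon, the edges (by vertex number in listed order) whose endpoints lie on opposite sides of northing = 2286191, where each meets that height, and whether that is right or left of the point:
Zeta: no edge straddles that height → 0 crossings.
Eta: 1–2 at easting≈442655.5 (right), 3–4 at easting≈428199.8 (left) → 1 crossing.
Theta: 1–2 at easting≈432077.6 (left), 4–5 at easting≈419456.5 (left) → 0 crossings.
Lambda: 1–2 at easting≈439593.2 (left), 2–3 at easting≈434582.7 (left) → 0 crossings.
Epsilon: 2–3 at easting≈411872.6 (left), 4–1 at easting≈428090.6 (left) → 0 crossings.
Only Eta has an odd count, so the point is inside Eta.

Eta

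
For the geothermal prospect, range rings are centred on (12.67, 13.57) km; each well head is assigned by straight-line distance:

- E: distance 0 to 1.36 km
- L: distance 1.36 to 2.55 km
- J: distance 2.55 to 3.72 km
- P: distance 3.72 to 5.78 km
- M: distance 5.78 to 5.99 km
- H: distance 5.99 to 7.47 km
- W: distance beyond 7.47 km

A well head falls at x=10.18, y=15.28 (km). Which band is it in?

Distance = √((10.18−12.67)² + (15.28−13.57)²) = √(6.200 + 2.924) = 3.021 km.
2.55 ≤ 3.021 < 3.72 → J.

J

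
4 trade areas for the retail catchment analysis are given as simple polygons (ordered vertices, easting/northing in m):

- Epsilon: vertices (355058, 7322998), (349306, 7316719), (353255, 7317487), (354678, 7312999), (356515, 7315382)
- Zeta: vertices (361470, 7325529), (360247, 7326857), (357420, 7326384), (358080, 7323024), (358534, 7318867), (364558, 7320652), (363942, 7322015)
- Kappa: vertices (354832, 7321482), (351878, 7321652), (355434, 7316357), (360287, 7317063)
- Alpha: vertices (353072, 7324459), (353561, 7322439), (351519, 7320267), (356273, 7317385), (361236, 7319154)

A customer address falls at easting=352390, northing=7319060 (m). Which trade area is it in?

Cast a ray rightward from (352390, 7319060). For each polygon, the edges (by vertex number in listed order) whose endpoints lie on opposite sides of northing = 7319060, where each meets that height, and whether that is right or left of the point:
Epsilon: 1–2 at easting≈351450.5 (left), 5–1 at easting≈355811.4 (right) → 1 crossing.
Zeta: 4–5 at easting≈358512.9 (right), 5–6 at easting≈359185.3 (right) → 2 crossings.
Kappa: 2–3 at easting≈353618.7 (right), 4–1 at easting≈357821.8 (right) → 2 crossings.
Alpha: 3–4 at easting≈353510.0 (right), 4–5 at easting≈360972.3 (right) → 2 crossings.
Only Epsilon has an odd count, so the point is inside Epsilon.

Epsilon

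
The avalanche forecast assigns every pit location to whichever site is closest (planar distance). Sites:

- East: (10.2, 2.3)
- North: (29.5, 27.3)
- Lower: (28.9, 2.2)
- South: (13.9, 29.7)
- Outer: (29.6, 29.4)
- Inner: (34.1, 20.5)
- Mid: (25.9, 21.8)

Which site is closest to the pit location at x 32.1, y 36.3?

Outer

Squared distances to each site:
East: 1635.610; North: 87.760; Lower: 1173.050; South: 374.800; Outer: 53.860; Inner: 253.640; Mid: 248.690.
Minimum at Outer.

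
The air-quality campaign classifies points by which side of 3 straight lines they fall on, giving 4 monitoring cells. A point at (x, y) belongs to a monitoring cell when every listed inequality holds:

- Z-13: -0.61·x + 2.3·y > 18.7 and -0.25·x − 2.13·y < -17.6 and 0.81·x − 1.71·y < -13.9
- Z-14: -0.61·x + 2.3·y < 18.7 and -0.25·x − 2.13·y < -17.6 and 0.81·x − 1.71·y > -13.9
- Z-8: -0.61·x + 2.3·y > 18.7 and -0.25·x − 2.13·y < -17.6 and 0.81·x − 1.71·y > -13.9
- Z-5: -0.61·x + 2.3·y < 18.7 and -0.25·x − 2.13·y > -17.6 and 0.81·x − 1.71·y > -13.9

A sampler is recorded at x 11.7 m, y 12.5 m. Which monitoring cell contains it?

Z-8

-0.61·11.7 + 2.3·12.5 = 21.613, which is > 18.7
-0.25·11.7 − 2.13·12.5 = -29.550, which is < -17.6
0.81·11.7 − 1.71·12.5 = -11.898, which is > -13.9
This sign pattern matches Z-8.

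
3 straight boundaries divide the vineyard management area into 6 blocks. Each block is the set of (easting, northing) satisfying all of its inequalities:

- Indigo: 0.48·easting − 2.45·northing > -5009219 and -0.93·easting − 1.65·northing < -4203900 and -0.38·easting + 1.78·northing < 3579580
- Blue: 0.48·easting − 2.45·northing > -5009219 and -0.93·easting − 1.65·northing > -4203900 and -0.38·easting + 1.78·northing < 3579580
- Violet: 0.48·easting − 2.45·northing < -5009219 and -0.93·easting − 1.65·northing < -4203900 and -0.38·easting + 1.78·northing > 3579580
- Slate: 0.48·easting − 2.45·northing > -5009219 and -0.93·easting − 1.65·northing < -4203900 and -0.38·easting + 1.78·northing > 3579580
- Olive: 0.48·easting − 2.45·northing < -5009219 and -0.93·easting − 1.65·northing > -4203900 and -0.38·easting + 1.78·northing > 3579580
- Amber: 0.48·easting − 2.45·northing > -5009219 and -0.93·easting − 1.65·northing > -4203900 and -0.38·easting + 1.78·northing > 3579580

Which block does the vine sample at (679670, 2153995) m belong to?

Blue

0.48·679670 − 2.45·2153995 = -4951046.150, which is > -5009219
-0.93·679670 − 1.65·2153995 = -4186184.850, which is > -4203900
-0.38·679670 + 1.78·2153995 = 3575836.500, which is < 3579580
This sign pattern matches Blue.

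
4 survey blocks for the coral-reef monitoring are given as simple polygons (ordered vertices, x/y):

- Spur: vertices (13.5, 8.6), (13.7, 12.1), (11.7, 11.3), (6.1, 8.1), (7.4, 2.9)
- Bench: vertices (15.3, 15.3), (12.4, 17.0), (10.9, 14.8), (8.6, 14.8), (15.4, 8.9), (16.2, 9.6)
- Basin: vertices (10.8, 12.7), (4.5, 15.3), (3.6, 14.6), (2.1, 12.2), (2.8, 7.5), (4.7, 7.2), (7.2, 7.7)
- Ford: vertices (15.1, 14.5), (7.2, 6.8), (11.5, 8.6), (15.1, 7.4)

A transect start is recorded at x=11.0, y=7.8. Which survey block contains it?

Spur

Cast a ray rightward from (11.0, 7.8). For each polygon, the edges (by vertex number in listed order) whose endpoints lie on opposite sides of y = 7.8, where each meets that height, and whether that is right or left of the point:
Spur: 4–5 at x≈6.17 (left), 5–1 at x≈12.64 (right) → 1 crossing.
Bench: no edge straddles that height → 0 crossings.
Basin: 4–5 at x≈2.76 (left), 7–1 at x≈7.27 (left) → 0 crossings.
Ford: 1–2 at x≈8.23 (left), 2–3 at x≈9.59 (left), 3–4 at x≈13.90 (right), 4–1 at x≈15.10 (right) → 2 crossings.
Only Spur has an odd count, so the point is inside Spur.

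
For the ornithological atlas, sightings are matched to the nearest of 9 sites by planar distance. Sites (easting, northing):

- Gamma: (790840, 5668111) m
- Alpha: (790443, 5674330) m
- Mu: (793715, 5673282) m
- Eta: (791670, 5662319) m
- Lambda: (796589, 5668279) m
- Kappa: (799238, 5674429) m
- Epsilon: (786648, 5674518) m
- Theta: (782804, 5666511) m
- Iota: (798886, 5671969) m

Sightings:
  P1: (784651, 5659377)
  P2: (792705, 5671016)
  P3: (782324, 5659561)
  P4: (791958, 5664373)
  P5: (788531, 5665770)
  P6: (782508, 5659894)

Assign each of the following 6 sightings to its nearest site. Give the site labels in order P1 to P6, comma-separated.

Theta, Mu, Theta, Eta, Gamma, Theta

P1 → Theta (d²=54305365.00)
P2 → Mu (d²=6154856.00)
P3 → Theta (d²=48532900.00)
P4 → Eta (d²=4301860.00)
P5 → Gamma (d²=10811762.00)
P6 → Theta (d²=43872305.00)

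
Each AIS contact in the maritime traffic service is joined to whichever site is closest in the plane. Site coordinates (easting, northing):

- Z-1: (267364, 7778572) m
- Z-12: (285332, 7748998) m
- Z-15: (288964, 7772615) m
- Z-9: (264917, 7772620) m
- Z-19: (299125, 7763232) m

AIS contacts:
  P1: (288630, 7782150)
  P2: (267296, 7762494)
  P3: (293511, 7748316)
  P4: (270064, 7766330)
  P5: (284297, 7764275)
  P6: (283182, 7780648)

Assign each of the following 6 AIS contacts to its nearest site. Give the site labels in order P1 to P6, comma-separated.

P1 → Z-15 (d²=91027781.00)
P2 → Z-9 (d²=108195517.00)
P3 → Z-12 (d²=67361165.00)
P4 → Z-9 (d²=66055709.00)
P5 → Z-15 (d²=91336489.00)
P6 → Z-15 (d²=97960613.00)

Z-15, Z-9, Z-12, Z-9, Z-15, Z-15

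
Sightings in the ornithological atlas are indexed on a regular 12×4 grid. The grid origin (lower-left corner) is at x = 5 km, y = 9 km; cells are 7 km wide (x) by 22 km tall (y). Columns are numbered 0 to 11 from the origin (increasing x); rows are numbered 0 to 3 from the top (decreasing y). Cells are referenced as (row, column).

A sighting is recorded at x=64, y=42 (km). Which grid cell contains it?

Column index: ⌊(64 − 5) / 7⌋ = ⌊8.429⌋ = 8
Row offset from origin: ⌊(42 − 9) / 22⌋ = ⌊1.500⌋ = 1 → row 2 (counted from top)

(2, 8)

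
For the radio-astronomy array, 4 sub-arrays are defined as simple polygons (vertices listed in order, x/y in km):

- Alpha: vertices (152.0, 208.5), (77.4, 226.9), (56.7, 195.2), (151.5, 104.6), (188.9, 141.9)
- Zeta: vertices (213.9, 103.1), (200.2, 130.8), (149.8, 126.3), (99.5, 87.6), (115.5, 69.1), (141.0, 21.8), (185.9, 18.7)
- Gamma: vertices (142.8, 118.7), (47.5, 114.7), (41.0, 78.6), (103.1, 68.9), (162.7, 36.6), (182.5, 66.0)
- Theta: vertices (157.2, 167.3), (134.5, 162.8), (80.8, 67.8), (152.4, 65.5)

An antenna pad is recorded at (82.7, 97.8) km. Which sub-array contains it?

Cast a ray rightward from (82.7, 97.8). For each polygon, the edges (by vertex number in listed order) whose endpoints lie on opposite sides of y = 97.8, where each meets that height, and whether that is right or left of the point:
Alpha: no edge straddles that height → 0 crossings.
Zeta: 3–4 at x≈112.76 (right), 7–1 at x≈212.14 (right) → 2 crossings.
Gamma: 2–3 at x≈44.46 (left), 6–1 at x≈158.54 (right) → 1 crossing.
Theta: 2–3 at x≈97.76 (right), 4–1 at x≈153.92 (right) → 2 crossings.
Only Gamma has an odd count, so the point is inside Gamma.

Gamma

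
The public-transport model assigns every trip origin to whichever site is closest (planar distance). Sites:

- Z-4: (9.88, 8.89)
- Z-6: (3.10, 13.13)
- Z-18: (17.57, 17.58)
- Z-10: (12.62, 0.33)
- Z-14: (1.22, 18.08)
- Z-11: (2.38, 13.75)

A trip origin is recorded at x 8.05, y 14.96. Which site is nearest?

Squared distances to each site:
Z-4: 40.194; Z-6: 27.851; Z-18: 97.495; Z-10: 234.922; Z-14: 56.383; Z-11: 33.613.
Minimum at Z-6.

Z-6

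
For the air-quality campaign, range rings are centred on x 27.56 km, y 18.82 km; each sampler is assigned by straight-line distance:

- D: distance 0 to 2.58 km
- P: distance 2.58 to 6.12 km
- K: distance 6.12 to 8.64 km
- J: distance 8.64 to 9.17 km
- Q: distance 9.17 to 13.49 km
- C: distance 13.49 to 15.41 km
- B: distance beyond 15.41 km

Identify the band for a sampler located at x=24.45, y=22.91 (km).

P

Distance = √((24.45−27.56)² + (22.91−18.82)²) = √(9.672 + 16.728) = 5.138 km.
2.58 ≤ 5.138 < 6.12 → P.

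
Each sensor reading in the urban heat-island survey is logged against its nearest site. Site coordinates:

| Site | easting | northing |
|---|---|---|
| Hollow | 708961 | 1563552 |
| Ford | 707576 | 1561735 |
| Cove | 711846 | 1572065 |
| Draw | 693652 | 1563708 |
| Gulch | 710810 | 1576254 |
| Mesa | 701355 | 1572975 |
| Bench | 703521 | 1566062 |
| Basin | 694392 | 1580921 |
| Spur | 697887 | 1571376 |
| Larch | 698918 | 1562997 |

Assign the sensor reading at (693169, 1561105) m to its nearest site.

Squared distances to each site:
Hollow: 255375073.000; Ford: 207958549.000; Cove: 468951929.000; Draw: 7008898.000; Gulch: 540697082.000; Mesa: 207907496.000; Bench: 131735753.000; Basin: 394169585.000; Spur: 127752965.000; Larch: 36630665.000.
Minimum at Draw.

Draw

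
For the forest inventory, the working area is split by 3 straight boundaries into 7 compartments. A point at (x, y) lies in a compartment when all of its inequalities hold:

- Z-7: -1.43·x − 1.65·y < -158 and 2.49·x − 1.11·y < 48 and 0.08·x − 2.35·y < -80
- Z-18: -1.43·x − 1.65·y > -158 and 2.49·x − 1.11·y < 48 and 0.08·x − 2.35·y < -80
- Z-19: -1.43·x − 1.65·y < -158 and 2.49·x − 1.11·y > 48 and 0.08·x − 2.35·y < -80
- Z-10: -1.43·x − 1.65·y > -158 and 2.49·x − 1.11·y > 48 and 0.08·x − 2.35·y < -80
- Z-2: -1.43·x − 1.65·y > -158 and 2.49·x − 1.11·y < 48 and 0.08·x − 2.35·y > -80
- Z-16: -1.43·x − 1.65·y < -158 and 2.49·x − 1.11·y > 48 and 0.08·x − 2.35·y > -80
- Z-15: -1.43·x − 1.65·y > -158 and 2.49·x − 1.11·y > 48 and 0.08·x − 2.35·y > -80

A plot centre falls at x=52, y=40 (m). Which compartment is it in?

Z-10

-1.43·52 − 1.65·40 = -140.360, which is > -158
2.49·52 − 1.11·40 = 85.080, which is > 48
0.08·52 − 2.35·40 = -89.840, which is < -80
This sign pattern matches Z-10.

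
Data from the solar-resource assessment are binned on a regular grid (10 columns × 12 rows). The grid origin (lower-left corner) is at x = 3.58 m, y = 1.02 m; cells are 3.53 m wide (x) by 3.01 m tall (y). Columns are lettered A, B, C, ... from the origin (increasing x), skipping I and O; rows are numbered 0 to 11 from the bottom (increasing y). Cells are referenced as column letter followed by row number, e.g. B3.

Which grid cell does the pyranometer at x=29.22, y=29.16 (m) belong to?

Column index: ⌊(29.22 − 3.58) / 3.53⌋ = ⌊7.263⌋ = 7 → column H
Row offset from origin: ⌊(29.16 − 1.02) / 3.01⌋ = ⌊9.349⌋ = 9 → row 9

H9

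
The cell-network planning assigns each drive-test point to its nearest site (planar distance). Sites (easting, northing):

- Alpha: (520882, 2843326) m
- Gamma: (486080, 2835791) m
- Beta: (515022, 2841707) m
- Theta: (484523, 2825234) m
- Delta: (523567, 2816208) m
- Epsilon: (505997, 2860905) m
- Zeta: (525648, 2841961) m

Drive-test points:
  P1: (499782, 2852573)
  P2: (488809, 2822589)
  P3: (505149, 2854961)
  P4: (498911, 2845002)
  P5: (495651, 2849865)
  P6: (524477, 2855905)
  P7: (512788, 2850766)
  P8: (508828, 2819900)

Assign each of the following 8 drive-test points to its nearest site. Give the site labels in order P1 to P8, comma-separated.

P1 → Epsilon (d²=108048449.00)
P2 → Theta (d²=25365821.00)
P3 → Epsilon (d²=36050240.00)
P4 → Gamma (d²=249477082.00)
P5 → Epsilon (d²=228921316.00)
P6 → Alpha (d²=171155266.00)
P7 → Beta (d²=87056237.00)
P8 → Delta (d²=230868985.00)

Epsilon, Theta, Epsilon, Gamma, Epsilon, Alpha, Beta, Delta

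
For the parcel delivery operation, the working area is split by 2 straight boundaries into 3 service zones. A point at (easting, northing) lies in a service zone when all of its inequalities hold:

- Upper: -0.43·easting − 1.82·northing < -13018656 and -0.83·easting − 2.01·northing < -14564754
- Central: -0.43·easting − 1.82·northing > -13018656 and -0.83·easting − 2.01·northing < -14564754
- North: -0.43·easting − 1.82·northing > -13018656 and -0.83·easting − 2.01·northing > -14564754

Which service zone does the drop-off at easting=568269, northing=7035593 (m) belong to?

Upper

-0.43·568269 − 1.82·7035593 = -13049134.930, which is < -13018656
-0.83·568269 − 2.01·7035593 = -14613205.200, which is < -14564754
This sign pattern matches Upper.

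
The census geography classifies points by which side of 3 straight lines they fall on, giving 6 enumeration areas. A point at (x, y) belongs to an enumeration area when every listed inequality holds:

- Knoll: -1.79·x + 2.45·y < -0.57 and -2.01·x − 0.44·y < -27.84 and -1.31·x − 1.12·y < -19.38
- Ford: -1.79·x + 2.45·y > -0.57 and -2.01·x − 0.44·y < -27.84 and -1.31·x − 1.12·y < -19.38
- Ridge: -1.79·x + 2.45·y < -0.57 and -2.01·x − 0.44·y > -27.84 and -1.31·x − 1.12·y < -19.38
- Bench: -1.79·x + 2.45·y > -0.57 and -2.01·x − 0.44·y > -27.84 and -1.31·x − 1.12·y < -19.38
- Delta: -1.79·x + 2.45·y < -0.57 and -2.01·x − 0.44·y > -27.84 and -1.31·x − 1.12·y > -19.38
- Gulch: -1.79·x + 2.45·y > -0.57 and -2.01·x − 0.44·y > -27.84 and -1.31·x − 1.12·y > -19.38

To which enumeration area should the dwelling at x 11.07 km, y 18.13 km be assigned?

Ford

-1.79·11.07 + 2.45·18.13 = 24.603, which is > -0.57
-2.01·11.07 − 0.44·18.13 = -30.228, which is < -27.84
-1.31·11.07 − 1.12·18.13 = -34.807, which is < -19.38
This sign pattern matches Ford.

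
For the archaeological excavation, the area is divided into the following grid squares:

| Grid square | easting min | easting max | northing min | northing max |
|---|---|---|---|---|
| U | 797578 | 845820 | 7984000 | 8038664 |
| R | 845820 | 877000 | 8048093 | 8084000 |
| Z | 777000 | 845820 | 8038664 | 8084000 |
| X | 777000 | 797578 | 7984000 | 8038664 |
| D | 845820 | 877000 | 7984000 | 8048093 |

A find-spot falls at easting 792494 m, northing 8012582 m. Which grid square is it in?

The point has easting = 792494 and northing = 8012582.
Only X satisfies 777000 ≤ easting ≤ 797578 and 7984000 ≤ northing ≤ 8038664.

X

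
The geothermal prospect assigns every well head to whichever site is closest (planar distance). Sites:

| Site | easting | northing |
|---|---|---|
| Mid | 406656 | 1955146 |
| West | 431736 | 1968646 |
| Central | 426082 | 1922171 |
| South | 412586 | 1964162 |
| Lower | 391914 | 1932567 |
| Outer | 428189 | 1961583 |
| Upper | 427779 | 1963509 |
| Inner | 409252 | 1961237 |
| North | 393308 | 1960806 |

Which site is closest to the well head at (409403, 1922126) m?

Central

Squared distances to each site:
Mid: 1097866409.000; West: 2662873289.000; Central: 278191066.000; South: 1777156785.000; Lower: 414879602.000; Outer: 1909768645.000; Upper: 2050230065.000; Inner: 1529693122.000; North: 1755191425.000.
Minimum at Central.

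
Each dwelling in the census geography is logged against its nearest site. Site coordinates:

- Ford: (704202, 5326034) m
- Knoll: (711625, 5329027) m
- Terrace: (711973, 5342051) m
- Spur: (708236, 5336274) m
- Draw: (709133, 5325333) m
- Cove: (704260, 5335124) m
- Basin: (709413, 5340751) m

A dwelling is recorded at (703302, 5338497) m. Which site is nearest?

Squared distances to each site:
Ford: 156136369.000; Knoll: 158953229.000; Terrace: 87817157.000; Spur: 29286085.000; Draw: 207291457.000; Cove: 12294893.000; Basin: 42424837.000.
Minimum at Cove.

Cove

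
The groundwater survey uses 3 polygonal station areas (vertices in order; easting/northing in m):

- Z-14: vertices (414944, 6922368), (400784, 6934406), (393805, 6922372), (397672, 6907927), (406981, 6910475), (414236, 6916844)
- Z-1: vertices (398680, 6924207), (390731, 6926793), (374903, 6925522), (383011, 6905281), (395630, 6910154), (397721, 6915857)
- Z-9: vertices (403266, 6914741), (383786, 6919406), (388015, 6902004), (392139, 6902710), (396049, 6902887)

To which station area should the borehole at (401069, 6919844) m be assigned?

Cast a ray rightward from (401069, 6919844). For each polygon, the edges (by vertex number in listed order) whose endpoints lie on opposite sides of northing = 6919844, where each meets that height, and whether that is right or left of the point:
Z-14: 3–4 at easting≈394481.8 (left), 6–1 at easting≈414620.5 (right) → 1 crossing.
Z-1: 3–4 at easting≈377177.5 (left), 6–1 at easting≈398178.9 (left) → 0 crossings.
Z-9: no edge straddles that height → 0 crossings.
Only Z-14 has an odd count, so the point is inside Z-14.

Z-14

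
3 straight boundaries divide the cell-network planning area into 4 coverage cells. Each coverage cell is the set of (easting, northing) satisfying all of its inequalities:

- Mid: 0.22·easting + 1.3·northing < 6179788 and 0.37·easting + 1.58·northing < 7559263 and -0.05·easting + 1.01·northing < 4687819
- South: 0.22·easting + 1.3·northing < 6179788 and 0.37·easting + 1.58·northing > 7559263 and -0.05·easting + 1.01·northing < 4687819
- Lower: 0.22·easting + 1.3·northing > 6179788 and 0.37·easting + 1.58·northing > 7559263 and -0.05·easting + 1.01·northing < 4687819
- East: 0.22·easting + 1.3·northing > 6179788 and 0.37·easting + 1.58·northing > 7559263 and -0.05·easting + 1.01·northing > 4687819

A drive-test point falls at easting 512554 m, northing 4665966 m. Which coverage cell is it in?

South

0.22·512554 + 1.3·4665966 = 6178517.680, which is < 6179788
0.37·512554 + 1.58·4665966 = 7561871.260, which is > 7559263
-0.05·512554 + 1.01·4665966 = 4686997.960, which is < 4687819
This sign pattern matches South.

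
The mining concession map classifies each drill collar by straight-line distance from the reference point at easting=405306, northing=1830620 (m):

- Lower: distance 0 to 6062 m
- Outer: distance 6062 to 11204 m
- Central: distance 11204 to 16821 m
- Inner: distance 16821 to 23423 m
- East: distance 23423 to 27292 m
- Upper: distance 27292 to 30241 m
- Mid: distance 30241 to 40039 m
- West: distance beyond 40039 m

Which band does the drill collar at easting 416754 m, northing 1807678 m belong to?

Distance = √((416754−405306)² + (1807678−1830620)²) = √(131056704.000 + 526335364.000) = 25639.658 m.
23423 ≤ 25639.658 < 27292 → East.

East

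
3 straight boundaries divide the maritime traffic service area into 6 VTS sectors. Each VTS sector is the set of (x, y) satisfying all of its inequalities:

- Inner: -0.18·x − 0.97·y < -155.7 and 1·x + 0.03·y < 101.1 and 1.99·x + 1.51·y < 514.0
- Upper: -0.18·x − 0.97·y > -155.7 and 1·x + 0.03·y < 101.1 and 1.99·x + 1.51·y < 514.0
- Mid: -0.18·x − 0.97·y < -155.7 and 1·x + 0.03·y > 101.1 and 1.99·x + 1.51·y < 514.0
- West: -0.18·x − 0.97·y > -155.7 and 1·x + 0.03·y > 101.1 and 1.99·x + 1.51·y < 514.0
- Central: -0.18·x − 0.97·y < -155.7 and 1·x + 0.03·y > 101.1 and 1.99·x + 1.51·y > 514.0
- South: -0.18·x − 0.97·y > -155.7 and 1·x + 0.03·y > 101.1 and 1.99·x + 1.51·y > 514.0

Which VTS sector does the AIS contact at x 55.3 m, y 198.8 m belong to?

Inner

-0.18·55.3 − 0.97·198.8 = -202.790, which is < -155.7
1·55.3 + 0.03·198.8 = 61.264, which is < 101.1
1.99·55.3 + 1.51·198.8 = 410.235, which is < 514.0
This sign pattern matches Inner.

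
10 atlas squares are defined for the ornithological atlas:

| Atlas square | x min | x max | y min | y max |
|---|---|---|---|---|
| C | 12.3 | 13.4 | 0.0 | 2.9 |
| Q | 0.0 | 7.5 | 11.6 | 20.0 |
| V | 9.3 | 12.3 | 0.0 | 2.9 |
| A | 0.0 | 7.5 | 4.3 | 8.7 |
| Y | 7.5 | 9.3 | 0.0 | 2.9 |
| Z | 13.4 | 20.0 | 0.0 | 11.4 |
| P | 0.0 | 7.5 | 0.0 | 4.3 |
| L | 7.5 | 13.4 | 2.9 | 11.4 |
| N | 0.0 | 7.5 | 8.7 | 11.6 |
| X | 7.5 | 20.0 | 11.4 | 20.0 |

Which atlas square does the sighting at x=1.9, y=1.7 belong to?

P

The point has x = 1.9 and y = 1.7.
Only P satisfies 0.0 ≤ x ≤ 7.5 and 0.0 ≤ y ≤ 4.3.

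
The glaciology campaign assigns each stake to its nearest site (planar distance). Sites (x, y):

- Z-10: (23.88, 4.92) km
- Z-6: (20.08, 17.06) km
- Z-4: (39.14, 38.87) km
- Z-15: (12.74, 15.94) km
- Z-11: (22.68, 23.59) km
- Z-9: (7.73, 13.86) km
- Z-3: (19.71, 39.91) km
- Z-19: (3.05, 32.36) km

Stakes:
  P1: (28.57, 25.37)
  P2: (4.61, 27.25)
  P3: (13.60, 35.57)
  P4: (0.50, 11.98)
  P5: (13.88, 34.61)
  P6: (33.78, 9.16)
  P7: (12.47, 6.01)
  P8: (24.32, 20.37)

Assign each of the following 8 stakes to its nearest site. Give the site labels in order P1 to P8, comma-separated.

P1 → Z-11 (d²=37.86)
P2 → Z-19 (d²=28.55)
P3 → Z-3 (d²=56.17)
P4 → Z-9 (d²=55.81)
P5 → Z-3 (d²=62.08)
P6 → Z-10 (d²=115.99)
P7 → Z-9 (d²=84.09)
P8 → Z-11 (d²=13.06)

Z-11, Z-19, Z-3, Z-9, Z-3, Z-10, Z-9, Z-11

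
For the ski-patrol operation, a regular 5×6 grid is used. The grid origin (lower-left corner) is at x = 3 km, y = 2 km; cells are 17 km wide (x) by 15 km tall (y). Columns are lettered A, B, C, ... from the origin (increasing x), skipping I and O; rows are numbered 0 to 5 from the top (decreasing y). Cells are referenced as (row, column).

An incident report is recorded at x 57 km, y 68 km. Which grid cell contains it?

Column index: ⌊(57 − 3) / 17⌋ = ⌊3.176⌋ = 3 → column D
Row offset from origin: ⌊(68 − 2) / 15⌋ = ⌊4.400⌋ = 4 → row 1 (counted from top)

(1, D)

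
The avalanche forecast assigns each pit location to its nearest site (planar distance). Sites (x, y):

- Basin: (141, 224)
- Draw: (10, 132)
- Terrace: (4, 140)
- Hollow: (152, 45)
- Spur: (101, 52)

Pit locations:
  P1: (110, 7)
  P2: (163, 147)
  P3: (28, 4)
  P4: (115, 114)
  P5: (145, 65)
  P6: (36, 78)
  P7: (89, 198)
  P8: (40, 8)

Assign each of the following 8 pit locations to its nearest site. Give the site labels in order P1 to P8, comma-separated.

P1 → Spur (d²=2106.00)
P2 → Basin (d²=6413.00)
P3 → Spur (d²=7633.00)
P4 → Spur (d²=4040.00)
P5 → Hollow (d²=449.00)
P6 → Draw (d²=3592.00)
P7 → Basin (d²=3380.00)
P8 → Spur (d²=5657.00)

Spur, Basin, Spur, Spur, Hollow, Draw, Basin, Spur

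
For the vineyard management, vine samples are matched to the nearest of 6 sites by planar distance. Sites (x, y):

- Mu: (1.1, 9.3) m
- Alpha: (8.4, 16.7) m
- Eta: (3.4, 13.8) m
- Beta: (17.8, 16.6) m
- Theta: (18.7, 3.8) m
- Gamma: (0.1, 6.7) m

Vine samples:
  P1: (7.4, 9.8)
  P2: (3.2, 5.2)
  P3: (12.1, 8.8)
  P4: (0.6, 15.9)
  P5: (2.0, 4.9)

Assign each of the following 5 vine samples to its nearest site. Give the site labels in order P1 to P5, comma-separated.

Eta, Gamma, Theta, Eta, Gamma

P1 → Eta (d²=32.00)
P2 → Gamma (d²=11.86)
P3 → Theta (d²=68.56)
P4 → Eta (d²=12.25)
P5 → Gamma (d²=6.85)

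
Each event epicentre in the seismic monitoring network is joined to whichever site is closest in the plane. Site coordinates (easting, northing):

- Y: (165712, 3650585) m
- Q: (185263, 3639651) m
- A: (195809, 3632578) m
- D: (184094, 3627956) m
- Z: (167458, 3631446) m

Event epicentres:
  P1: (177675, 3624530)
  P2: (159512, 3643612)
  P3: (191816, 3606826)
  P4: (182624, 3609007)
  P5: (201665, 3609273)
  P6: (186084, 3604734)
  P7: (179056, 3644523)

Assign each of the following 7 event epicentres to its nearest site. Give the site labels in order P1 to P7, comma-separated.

P1 → D (d²=52941037.00)
P2 → Y (d²=87062729.00)
P3 → D (d²=506106184.00)
P4 → D (d²=361225501.00)
P5 → A (d²=577415761.00)
P6 → D (d²=543221384.00)
P7 → Q (d²=62263233.00)

D, Y, D, D, A, D, Q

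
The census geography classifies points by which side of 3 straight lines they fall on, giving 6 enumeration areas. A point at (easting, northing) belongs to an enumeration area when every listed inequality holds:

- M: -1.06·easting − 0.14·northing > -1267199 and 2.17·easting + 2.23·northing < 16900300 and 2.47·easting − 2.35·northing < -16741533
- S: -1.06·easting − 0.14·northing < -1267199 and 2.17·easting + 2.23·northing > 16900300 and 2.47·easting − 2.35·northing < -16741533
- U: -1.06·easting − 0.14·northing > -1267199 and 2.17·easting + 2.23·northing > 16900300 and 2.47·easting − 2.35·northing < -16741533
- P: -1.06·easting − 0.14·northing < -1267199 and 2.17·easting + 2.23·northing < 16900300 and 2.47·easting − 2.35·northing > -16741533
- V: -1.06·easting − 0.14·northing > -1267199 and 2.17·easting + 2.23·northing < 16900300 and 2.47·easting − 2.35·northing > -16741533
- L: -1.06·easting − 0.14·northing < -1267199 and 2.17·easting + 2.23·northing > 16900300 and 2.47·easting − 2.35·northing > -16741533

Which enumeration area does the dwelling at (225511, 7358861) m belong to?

P

-1.06·225511 − 0.14·7358861 = -1269282.200, which is < -1267199
2.17·225511 + 2.23·7358861 = 16899618.900, which is < 16900300
2.47·225511 − 2.35·7358861 = -16736311.180, which is > -16741533
This sign pattern matches P.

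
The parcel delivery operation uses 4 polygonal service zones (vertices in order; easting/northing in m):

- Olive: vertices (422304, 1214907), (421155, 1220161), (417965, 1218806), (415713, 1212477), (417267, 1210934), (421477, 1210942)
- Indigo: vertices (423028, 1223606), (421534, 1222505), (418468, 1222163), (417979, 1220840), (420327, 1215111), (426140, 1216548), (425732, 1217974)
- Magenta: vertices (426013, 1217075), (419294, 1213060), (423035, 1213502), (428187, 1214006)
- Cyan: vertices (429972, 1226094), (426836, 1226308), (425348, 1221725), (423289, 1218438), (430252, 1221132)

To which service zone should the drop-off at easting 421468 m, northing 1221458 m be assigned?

Indigo

Cast a ray rightward from (421468, 1221458). For each polygon, the edges (by vertex number in listed order) whose endpoints lie on opposite sides of northing = 1221458, where each meets that height, and whether that is right or left of the point:
Olive: no edge straddles that height → 0 crossings.
Indigo: 3–4 at easting≈418207.4 (left), 7–1 at easting≈424059.3 (right) → 1 crossing.
Magenta: no edge straddles that height → 0 crossings.
Cyan: 3–4 at easting≈425180.7 (right), 5–1 at easting≈430233.6 (right) → 2 crossings.
Only Indigo has an odd count, so the point is inside Indigo.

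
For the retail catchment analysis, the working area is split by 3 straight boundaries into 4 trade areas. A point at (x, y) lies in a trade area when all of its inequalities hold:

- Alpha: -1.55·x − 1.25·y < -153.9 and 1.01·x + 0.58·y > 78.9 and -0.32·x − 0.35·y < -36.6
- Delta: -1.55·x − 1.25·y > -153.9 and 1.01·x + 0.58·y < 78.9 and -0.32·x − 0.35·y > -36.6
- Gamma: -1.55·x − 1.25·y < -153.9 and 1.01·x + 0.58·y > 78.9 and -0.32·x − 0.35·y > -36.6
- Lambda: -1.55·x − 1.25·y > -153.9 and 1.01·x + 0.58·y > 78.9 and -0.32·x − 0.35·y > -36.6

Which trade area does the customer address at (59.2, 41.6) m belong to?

-1.55·59.2 − 1.25·41.6 = -143.760, which is > -153.9
1.01·59.2 + 0.58·41.6 = 83.920, which is > 78.9
-0.32·59.2 − 0.35·41.6 = -33.504, which is > -36.6
This sign pattern matches Lambda.

Lambda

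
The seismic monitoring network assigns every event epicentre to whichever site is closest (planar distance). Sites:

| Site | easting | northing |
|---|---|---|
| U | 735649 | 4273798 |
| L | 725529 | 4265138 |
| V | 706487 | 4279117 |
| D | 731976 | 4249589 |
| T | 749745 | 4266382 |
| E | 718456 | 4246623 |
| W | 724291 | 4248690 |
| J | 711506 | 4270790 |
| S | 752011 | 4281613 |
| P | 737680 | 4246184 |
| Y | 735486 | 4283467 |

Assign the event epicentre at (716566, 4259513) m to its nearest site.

Squared distances to each site:
U: 568222114.000; L: 111975994.000; V: 485903057.000; D: 335953876.000; T: 1148029202.000; E: 169724200.000; W: 176812954.000; J: 152774329.000; S: 1744758025.000; P: 623463237.000; Y: 931760516.000.
Minimum at L.

L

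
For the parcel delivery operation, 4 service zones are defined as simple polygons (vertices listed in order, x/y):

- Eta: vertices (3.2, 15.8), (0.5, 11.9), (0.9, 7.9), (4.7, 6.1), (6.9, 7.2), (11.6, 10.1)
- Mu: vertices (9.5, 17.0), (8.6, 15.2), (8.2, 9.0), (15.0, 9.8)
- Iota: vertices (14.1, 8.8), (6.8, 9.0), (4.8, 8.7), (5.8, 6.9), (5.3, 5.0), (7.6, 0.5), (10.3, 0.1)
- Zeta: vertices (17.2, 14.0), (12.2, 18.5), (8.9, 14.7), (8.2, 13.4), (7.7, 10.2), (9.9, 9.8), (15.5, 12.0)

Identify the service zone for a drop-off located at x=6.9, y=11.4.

Eta

Cast a ray rightward from (6.9, 11.4). For each polygon, the edges (by vertex number in listed order) whose endpoints lie on opposite sides of y = 11.4, where each meets that height, and whether that is right or left of the point:
Eta: 2–3 at x≈0.55 (left), 6–1 at x≈9.68 (right) → 1 crossing.
Mu: 2–3 at x≈8.35 (right), 4–1 at x≈13.78 (right) → 2 crossings.
Iota: no edge straddles that height → 0 crossings.
Zeta: 4–5 at x≈7.89 (right), 6–7 at x≈13.97 (right) → 2 crossings.
Only Eta has an odd count, so the point is inside Eta.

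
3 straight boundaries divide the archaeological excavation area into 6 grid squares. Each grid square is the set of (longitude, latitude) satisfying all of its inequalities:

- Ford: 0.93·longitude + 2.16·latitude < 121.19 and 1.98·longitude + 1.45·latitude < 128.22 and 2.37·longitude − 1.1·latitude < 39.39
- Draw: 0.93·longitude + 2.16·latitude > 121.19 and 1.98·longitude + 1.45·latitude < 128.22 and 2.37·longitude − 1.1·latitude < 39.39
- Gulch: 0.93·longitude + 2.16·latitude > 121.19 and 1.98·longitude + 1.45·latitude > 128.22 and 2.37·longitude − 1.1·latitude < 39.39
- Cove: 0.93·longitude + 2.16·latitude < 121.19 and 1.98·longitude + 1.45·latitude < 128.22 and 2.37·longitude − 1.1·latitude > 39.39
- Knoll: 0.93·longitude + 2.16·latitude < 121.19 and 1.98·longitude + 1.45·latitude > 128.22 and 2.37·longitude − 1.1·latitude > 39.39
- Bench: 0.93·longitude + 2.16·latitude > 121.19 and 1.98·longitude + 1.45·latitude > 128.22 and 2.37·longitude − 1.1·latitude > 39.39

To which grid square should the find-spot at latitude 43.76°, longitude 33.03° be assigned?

Gulch

0.93·33.03 + 2.16·43.76 = 125.240, which is > 121.19
1.98·33.03 + 1.45·43.76 = 128.851, which is > 128.22
2.37·33.03 − 1.1·43.76 = 30.145, which is < 39.39
This sign pattern matches Gulch.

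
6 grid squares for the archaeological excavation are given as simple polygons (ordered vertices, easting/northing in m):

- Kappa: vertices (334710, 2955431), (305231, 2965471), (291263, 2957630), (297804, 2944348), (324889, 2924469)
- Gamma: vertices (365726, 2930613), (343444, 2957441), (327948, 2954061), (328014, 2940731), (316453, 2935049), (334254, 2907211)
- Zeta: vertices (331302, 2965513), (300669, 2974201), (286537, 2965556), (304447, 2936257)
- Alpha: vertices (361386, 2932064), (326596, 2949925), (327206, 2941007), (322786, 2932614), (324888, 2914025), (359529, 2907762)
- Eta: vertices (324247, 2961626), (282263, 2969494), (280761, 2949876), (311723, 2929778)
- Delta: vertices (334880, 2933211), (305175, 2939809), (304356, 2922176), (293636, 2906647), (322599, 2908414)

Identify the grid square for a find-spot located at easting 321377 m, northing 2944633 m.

Kappa

Cast a ray rightward from (321377, 2944633). For each polygon, the edges (by vertex number in listed order) whose endpoints lie on opposite sides of northing = 2944633, where each meets that height, and whether that is right or left of the point:
Kappa: 3–4 at easting≈297663.6 (left), 5–1 at easting≈331284.9 (right) → 1 crossing.
Gamma: 1–2 at easting≈354081.7 (right), 3–4 at easting≈327994.7 (right) → 2 crossings.
Zeta: 3–4 at easting≈299326.9 (left), 4–1 at easting≈312135.6 (left) → 0 crossings.
Alpha: 1–2 at easting≈336903.9 (right), 2–3 at easting≈326958.0 (right) → 2 crossings.
Eta: 3–4 at easting≈288838.1 (left), 4–1 at easting≈317564.6 (left) → 0 crossings.
Delta: no edge straddles that height → 0 crossings.
Only Kappa has an odd count, so the point is inside Kappa.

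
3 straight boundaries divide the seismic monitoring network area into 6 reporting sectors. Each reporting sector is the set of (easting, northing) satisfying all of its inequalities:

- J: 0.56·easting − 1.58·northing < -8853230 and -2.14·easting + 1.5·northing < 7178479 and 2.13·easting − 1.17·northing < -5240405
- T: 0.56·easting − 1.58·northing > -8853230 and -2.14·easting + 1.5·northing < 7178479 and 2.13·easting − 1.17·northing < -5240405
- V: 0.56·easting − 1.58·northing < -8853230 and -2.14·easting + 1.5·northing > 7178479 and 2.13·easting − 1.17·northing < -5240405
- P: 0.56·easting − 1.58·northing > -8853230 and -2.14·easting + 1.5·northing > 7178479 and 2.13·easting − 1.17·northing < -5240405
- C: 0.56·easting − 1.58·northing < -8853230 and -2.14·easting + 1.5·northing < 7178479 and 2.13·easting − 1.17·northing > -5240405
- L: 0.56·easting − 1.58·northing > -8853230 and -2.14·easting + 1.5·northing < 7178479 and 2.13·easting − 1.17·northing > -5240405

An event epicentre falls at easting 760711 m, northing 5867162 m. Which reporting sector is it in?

T

0.56·760711 − 1.58·5867162 = -8844117.800, which is > -8853230
-2.14·760711 + 1.5·5867162 = 7172821.460, which is < 7178479
2.13·760711 − 1.17·5867162 = -5244265.110, which is < -5240405
This sign pattern matches T.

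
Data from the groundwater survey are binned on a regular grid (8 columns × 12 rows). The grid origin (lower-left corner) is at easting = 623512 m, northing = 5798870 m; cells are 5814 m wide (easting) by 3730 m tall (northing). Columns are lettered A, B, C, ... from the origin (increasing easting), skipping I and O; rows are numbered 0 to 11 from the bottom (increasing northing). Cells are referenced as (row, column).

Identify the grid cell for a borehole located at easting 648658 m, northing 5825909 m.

Column index: ⌊(648658 − 623512) / 5814⌋ = ⌊4.325⌋ = 4 → column E
Row offset from origin: ⌊(5825909 − 5798870) / 3730⌋ = ⌊7.249⌋ = 7 → row 7

(7, E)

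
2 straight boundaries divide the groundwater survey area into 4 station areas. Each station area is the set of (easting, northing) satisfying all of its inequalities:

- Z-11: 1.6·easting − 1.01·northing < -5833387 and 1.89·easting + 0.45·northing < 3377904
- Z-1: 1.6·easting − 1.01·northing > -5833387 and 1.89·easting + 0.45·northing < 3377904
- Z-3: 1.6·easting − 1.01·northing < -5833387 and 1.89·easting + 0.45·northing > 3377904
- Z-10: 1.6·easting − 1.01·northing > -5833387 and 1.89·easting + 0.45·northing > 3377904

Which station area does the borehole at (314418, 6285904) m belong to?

1.6·314418 − 1.01·6285904 = -5845694.240, which is < -5833387
1.89·314418 + 0.45·6285904 = 3422906.820, which is > 3377904
This sign pattern matches Z-3.

Z-3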